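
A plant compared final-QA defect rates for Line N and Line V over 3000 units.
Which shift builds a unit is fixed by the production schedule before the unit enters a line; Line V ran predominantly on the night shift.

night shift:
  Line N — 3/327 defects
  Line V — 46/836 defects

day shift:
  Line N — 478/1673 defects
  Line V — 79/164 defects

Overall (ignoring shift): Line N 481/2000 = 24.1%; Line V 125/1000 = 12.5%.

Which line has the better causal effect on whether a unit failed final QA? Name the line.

Line N

The stratified and pooled comparisons disagree (Line N wins within each shift; Line V wins overall), so the answer turns on the causal role of shift.
Nothing the line does changes shift; the imbalance is an allocation artefact. With shift also predicting the outcome, the pooled figure is confounded, and the within-stratum comparison is the causal one.
Within each level — night shift: 0.9% vs 5.5%; day shift: 28.6% vs 48.2% — Line N is lower every time.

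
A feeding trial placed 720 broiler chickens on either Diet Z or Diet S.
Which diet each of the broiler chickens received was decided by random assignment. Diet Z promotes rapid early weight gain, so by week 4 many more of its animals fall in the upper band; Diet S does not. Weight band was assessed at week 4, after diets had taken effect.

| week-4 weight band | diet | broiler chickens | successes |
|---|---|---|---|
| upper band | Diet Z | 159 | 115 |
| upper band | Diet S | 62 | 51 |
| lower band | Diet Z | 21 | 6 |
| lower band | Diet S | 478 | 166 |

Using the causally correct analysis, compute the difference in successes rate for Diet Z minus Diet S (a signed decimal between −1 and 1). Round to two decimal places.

Within every week-4 weight band level Diet S has the higher rate, yet pooled Diet Z does — Simpson's reversal.
Because the diet influences week-4 weight band, week-4 weight band is a post-treatment mediator, not a confounder. Stratifying on it would bias the estimate; the causal effect is the crude pooled difference.
The causal difference is the pooled difference: 0.672 − 0.402 = +0.270.

+0.27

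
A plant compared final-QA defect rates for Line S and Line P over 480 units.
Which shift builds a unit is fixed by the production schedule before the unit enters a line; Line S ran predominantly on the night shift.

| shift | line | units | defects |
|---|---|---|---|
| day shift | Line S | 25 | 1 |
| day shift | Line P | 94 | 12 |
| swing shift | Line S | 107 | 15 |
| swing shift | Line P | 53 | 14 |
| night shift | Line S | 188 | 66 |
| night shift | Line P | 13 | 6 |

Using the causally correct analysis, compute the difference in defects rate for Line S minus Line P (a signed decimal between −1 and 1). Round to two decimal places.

Shift differs across lines for reasons unrelated to any effect of the line itself, and it separately predicts the outcome — a classic confounder. We must compare within shift levels.
Adjusting over the population distribution of shift: 0.248·(0.040−0.128) + 0.333·(0.140−0.264) + 0.419·(0.351−0.462) = -0.109.

-0.11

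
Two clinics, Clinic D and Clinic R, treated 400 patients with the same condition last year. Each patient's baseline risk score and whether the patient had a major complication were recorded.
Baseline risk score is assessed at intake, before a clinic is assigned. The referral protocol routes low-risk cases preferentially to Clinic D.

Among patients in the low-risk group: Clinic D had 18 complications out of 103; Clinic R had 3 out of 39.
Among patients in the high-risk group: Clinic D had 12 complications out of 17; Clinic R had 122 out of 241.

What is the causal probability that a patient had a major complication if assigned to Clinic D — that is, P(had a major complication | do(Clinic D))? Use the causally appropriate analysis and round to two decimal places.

Here baseline risk score is a common cause — it drives both which clinic a case falls under and the outcome. The crude comparison mixes populations; the stratum-specific rates are the causally relevant ones.
Standardising Clinic D to the population baseline risk score mix: 0.355·18/103 + 0.645·12/17 = 0.517.

0.52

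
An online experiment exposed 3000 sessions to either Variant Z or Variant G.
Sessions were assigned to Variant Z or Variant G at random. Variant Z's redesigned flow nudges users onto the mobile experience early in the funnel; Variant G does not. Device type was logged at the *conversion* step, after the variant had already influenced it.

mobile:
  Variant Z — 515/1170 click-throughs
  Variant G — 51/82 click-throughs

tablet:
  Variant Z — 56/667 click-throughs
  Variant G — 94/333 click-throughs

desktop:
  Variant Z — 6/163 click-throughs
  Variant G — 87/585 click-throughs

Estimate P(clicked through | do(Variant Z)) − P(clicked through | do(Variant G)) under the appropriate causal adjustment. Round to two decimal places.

+0.06

Because the variant influences device type, device type is a post-treatment mediator, not a confounder. Stratifying on it would bias the estimate; the causal effect is the crude pooled difference.
The causal difference is the pooled difference: 0.288 − 0.232 = +0.057.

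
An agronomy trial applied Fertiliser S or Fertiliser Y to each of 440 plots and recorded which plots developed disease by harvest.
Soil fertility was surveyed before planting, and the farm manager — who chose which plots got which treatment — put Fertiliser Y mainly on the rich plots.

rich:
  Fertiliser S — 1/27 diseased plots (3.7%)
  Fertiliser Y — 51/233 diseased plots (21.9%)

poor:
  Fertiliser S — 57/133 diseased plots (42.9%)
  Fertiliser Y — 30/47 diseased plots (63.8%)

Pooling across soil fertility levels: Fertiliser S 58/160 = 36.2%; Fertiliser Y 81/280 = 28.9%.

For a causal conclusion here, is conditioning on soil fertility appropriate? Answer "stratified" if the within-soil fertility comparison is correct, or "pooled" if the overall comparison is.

stratified

The soil fertility-specific comparison favours Fertiliser S throughout, but the pooled figures favour Fertiliser Y. The question is whether to condition on soil fertility.
Since soil fertility is a pre-existing factor (not a product of the fertiliser) and it affects the outcome on its own, it is a confounder. The stratified rates, not the pooled rate, identify the causal effect.
Within each level — rich: 3.7% vs 21.9%; poor: 42.9% vs 63.8% — Fertiliser S is lower every time.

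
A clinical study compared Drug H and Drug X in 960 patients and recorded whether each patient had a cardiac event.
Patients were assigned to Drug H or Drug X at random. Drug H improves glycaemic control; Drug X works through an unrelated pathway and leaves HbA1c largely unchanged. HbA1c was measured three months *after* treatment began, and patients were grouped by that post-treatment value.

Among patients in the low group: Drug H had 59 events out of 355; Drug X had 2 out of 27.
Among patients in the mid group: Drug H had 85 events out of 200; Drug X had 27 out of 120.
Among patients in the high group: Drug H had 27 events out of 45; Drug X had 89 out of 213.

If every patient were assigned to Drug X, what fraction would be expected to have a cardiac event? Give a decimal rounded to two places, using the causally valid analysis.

Within every HbA1c level Drug X has the lower rate, yet pooled Drug H does — Simpson's reversal.
HbA1c is downstream of the drug. One should not condition on a consequence of treatment, so the overall rates are the right comparison.
So P(outcome | do(Drug X)) is just the pooled rate for Drug X: 118/360 = 0.328.

0.33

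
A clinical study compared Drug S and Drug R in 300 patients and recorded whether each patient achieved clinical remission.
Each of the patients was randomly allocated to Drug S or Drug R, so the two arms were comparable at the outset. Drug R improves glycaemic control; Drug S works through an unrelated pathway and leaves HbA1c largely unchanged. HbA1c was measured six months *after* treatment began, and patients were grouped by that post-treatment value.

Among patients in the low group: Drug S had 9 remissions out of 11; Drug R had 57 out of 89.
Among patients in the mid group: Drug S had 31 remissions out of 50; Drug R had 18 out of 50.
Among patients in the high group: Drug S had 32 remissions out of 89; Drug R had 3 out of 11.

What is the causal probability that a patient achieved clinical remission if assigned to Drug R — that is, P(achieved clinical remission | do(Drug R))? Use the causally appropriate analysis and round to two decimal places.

0.52

The stratified and pooled comparisons disagree (Drug S wins within each HbA1c; Drug R wins overall), so the answer turns on the causal role of HbA1c.
HbA1c here is a post-treatment variable shaped by the drug; conditioning on it would introduce bias rather than remove it. The overall comparison is the causal one.
So P(outcome | do(Drug R)) is just the pooled rate for Drug R: 78/150 = 0.520.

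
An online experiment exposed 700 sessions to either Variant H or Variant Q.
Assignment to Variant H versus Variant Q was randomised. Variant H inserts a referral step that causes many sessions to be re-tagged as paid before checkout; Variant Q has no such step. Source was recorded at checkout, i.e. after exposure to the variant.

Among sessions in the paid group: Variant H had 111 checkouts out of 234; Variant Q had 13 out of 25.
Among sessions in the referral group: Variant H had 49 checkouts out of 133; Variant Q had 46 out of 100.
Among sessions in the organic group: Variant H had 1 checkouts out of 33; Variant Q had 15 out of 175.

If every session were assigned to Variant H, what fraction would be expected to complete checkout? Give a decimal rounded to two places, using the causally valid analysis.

0.40

Stratifying would compare variants among sessions the variants themselves sorted into traffic source groups — a form of selection on an intermediate. The unconditioned pooled rates give the total causal effect.
So P(outcome | do(Variant H)) is just the pooled rate for Variant H: 161/400 = 0.403.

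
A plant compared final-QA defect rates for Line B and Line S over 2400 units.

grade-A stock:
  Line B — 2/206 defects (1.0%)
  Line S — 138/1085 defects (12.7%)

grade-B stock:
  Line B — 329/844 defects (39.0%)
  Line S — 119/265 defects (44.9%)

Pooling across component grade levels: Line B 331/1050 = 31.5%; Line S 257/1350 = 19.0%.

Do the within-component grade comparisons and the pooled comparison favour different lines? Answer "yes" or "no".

Within each component grade level (grade-A stock 1.0% vs 12.7%; grade-B stock 39.0% vs 44.9%), Line B has the lower rate every time. Pooled: 31.5% vs 19.0% — Line S has the lower rate overall. The two comparisons disagree.

yes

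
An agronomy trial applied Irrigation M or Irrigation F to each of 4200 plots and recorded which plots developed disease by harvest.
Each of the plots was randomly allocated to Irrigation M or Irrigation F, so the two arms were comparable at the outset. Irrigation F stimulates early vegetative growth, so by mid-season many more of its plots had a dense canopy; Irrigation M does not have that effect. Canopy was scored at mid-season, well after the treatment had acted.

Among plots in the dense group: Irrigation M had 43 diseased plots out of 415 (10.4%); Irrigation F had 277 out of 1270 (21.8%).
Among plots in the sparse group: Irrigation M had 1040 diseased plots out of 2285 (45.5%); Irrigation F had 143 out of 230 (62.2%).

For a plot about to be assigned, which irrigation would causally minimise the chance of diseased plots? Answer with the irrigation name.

Irrigation M is lower inside every mid-season canopy stratum but Irrigation F is lower in aggregate. Whether to stratify depends on how mid-season canopy relates to the irrigation.
Stratifying would compare irrigations among plots the irrigations themselves sorted into mid-season canopy groups — a form of selection on an intermediate. The unconditioned pooled rates give the total causal effect.
Pooled: Irrigation M 40.1% vs Irrigation F 28.0%; Irrigation F is lower overall.

Irrigation F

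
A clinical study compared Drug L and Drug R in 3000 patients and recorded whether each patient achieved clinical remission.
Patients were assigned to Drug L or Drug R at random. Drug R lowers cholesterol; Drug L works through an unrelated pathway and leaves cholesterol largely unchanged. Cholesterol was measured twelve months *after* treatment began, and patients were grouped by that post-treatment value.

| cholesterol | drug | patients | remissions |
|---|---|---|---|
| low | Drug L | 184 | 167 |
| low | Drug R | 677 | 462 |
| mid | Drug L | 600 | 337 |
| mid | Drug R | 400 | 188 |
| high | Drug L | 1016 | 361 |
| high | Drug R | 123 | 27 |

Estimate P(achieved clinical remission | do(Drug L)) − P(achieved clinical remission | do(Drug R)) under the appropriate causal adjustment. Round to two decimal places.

The cholesterol-specific comparison favours Drug L throughout, but the pooled figures favour Drug R. The question is whether to condition on cholesterol.
Cholesterol lies on the pathway drug → cholesterol → outcome, so adjusting for it blocks the indirect effect. For the total causal effect of drug, use the unadjusted pooled rates.
The causal difference is the pooled difference: 0.481 − 0.564 = -0.084.

-0.08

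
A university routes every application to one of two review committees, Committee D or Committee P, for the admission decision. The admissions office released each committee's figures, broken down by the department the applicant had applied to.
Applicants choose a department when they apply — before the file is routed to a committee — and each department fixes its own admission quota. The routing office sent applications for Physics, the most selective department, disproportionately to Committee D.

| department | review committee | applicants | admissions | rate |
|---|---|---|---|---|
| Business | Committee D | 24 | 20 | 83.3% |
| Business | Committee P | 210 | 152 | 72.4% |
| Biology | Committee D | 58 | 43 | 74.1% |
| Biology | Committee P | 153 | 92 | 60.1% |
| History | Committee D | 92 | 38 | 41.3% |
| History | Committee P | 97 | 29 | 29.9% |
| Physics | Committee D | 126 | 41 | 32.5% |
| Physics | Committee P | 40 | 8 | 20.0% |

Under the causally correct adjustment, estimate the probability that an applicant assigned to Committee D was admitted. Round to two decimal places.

0.60

The stratified and pooled comparisons disagree (Committee D wins within each department; Committee P wins overall), so the answer turns on the causal role of department.
Here department is a common cause — it drives both which review committee a case falls under and the outcome. The crude comparison mixes populations; the stratum-specific rates are the causally relevant ones.
Standardising Committee D to the population department mix: 0.292·20/24 + 0.264·43/58 + 0.236·38/92 + 0.207·41/126 = 0.604.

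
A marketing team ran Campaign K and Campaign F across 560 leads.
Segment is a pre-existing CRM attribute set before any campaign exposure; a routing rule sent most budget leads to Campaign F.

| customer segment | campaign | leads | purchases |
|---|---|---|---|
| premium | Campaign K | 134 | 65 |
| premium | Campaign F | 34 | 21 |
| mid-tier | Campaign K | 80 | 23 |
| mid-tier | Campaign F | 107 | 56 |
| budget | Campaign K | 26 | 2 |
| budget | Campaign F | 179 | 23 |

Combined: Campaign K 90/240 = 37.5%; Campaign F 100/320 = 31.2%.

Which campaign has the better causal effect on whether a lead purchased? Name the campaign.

Campaign F

Here customer segment is a common cause — it drives both which campaign a case falls under and the outcome. The crude comparison mixes populations; the stratum-specific rates are the causally relevant ones.
Within each level — premium: 48.5% vs 61.8%; mid-tier: 28.7% vs 52.3%; budget: 7.7% vs 12.8% — Campaign F is higher every time.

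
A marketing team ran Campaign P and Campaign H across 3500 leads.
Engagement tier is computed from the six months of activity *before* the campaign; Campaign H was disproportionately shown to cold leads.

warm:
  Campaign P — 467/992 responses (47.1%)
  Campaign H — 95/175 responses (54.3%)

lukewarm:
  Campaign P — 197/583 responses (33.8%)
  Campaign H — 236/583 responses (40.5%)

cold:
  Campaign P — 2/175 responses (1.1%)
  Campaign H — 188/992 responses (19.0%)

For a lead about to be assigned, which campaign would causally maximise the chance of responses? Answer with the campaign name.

Campaign H

Since engagement tier is a pre-existing factor (not a product of the campaign) and it affects the outcome on its own, it is a confounder. The stratified rates, not the pooled rate, identify the causal effect.
Within each level — warm: 47.1% vs 54.3%; lukewarm: 33.8% vs 40.5%; cold: 1.1% vs 19.0% — Campaign H is higher every time.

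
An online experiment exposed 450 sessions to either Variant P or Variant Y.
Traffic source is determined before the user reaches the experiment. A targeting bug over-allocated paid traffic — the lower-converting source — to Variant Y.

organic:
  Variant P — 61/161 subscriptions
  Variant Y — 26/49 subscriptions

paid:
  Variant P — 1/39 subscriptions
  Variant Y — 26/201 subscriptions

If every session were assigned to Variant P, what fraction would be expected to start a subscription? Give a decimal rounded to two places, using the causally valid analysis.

The stratified and pooled comparisons disagree (Variant Y wins within each traffic source; Variant P wins overall), so the answer turns on the causal role of traffic source.
Since traffic source is a pre-existing factor (not a product of the variant) and it affects the outcome on its own, it is a confounder. The stratified rates, not the pooled rate, identify the causal effect.
Standardising Variant P to the population traffic source mix: 0.467·61/161 + 0.533·1/39 = 0.190.

0.19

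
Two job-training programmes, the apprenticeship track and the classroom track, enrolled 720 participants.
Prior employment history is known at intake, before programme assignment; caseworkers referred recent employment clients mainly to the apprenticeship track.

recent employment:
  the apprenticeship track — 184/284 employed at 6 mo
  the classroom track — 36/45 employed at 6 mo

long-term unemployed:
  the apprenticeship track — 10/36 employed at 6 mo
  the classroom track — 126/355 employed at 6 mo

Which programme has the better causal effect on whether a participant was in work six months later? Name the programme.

The stratified and pooled comparisons disagree (the classroom track wins within each prior employment history; the apprenticeship track wins overall), so the answer turns on the causal role of prior employment history.
The imbalance in prior employment history arose from how participants were allocated, not from anything the programme did; and prior employment history independently affects the outcome. The pooled gap is confounded — condition on prior employment history.
Within each level — recent employment: 64.8% vs 80.0%; long-term unemployed: 27.8% vs 35.5% — the classroom track is higher every time.

the classroom track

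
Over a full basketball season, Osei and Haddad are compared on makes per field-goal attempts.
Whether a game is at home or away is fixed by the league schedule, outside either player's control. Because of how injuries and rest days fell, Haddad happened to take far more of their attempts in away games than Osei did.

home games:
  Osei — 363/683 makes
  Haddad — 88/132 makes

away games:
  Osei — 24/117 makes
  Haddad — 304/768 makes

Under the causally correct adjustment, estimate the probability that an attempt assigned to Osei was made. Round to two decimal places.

Here game venue is a common cause — it drives both which player a case falls under and the outcome. The crude comparison mixes populations; the stratum-specific rates are the causally relevant ones.
Standardising Osei to the population game venue mix: 0.479·363/683 + 0.521·24/117 = 0.362.

0.36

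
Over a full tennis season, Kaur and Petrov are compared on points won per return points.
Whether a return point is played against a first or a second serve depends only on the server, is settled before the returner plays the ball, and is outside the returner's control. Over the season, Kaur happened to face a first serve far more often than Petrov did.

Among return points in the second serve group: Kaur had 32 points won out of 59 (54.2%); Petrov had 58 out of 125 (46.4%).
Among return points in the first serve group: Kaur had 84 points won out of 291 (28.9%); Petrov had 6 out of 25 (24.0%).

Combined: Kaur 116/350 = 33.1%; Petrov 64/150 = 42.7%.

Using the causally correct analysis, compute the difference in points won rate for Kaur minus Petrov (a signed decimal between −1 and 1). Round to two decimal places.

The serve type-specific comparison favours Kaur throughout, but the pooled figures favour Petrov. The question is whether to condition on serve type.
Serve type differs across players for reasons unrelated to any effect of the player itself, and it separately predicts the outcome — a classic confounder. We must compare within serve type levels.
Adjusting over the population distribution of serve type: 0.368·(0.542−0.464) + 0.632·(0.289−0.240) = +0.060.

+0.06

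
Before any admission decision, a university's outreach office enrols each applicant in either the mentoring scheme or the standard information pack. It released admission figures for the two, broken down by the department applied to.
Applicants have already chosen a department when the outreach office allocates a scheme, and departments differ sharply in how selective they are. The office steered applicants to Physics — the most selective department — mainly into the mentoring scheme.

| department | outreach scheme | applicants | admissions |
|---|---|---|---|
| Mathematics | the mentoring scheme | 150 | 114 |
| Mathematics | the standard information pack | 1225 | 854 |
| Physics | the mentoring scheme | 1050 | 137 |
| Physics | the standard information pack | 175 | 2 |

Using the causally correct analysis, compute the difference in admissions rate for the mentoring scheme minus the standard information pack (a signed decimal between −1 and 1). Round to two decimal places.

The imbalance in department arose from how applicants were allocated, not from anything the outreach scheme did; and department independently affects the outcome. The pooled gap is confounded — condition on department.
Adjusting over the population distribution of department: 0.529·(0.760−0.697) + 0.471·(0.130−0.011) = +0.089.

+0.09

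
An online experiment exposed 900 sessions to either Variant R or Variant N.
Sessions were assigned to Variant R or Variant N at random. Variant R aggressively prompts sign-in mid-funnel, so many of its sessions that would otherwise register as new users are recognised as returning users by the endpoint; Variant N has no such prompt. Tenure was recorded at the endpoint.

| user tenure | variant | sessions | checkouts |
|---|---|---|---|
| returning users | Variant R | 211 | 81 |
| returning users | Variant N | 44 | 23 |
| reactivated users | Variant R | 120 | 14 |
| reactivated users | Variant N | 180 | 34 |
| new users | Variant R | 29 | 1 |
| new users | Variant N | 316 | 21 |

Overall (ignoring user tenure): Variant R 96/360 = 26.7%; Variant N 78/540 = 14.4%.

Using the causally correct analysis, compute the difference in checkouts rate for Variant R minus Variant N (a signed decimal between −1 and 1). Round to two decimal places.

+0.12

The distribution of user tenure is itself part of what the variant does — it is an intermediate outcome. Holding it fixed would remove that part of the effect; the total effect is the pooled difference.
The causal difference is the pooled difference: 0.267 − 0.144 = +0.122.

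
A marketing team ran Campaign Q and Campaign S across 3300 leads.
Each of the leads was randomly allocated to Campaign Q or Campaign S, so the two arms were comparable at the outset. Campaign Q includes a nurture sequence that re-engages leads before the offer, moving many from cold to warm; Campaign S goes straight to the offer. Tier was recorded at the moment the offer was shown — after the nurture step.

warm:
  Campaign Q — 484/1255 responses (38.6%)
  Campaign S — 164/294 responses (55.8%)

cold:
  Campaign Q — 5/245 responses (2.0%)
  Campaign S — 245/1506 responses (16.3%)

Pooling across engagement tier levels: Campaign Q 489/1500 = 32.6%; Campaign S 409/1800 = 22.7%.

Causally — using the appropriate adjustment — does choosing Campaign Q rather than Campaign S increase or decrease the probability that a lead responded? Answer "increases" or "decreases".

increases

The stratified and pooled comparisons disagree (Campaign S wins within each engagement tier; Campaign Q wins overall), so the answer turns on the causal role of engagement tier.
Engagement tier here is a post-treatment variable shaped by the campaign; conditioning on it would introduce bias rather than remove it. The overall comparison is the causal one.
Pooled: Campaign Q 32.6% vs Campaign S 22.7%; Campaign Q is higher overall.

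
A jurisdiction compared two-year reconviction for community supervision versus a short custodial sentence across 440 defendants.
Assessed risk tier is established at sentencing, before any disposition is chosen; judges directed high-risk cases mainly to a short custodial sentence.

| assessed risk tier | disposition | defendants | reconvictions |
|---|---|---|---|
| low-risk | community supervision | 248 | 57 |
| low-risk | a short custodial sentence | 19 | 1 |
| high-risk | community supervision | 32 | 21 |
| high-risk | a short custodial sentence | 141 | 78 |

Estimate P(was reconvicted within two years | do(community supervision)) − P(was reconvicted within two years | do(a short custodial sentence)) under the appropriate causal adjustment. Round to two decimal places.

Here assessed risk tier is a common cause — it drives both which disposition a case falls under and the outcome. The crude comparison mixes populations; the stratum-specific rates are the causally relevant ones.
Adjusting over the population distribution of assessed risk tier: 0.607·(0.230−0.053) + 0.393·(0.656−0.553) = +0.148.

+0.15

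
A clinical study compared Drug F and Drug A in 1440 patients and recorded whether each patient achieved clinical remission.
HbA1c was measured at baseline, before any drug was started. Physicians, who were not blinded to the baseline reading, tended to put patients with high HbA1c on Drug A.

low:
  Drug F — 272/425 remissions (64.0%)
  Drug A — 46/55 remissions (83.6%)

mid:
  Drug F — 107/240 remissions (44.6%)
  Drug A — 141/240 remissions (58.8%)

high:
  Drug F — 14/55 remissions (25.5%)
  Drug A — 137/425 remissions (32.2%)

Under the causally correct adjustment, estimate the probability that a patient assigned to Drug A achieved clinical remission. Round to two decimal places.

The imbalance in HbA1c arose from how patients were allocated, not from anything the drug did; and HbA1c independently affects the outcome. The pooled gap is confounded — condition on HbA1c.
Standardising Drug A to the population HbA1c mix: 0.333·46/55 + 0.333·141/240 + 0.333·137/425 = 0.582.

0.58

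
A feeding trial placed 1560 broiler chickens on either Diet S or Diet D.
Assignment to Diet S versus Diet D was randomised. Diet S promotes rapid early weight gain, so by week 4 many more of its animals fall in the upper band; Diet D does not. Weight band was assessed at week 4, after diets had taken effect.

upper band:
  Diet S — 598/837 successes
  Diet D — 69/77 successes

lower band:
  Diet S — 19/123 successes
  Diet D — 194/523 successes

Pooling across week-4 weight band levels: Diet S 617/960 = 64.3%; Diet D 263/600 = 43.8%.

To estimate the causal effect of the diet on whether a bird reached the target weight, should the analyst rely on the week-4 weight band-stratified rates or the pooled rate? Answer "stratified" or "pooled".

Diet D is higher inside every week-4 weight band stratum but Diet S is higher in aggregate. Whether to stratify depends on how week-4 weight band relates to the diet.
Week-4 weight band is recorded after the diet and is itself shifted by it — it sits on the causal path from diet to outcome. Conditioning on a mediator would strip out part of the effect we want; the pooled comparison gives the total causal effect.
Pooled: Diet S 64.3% vs Diet D 43.8%; Diet S is higher overall.

pooled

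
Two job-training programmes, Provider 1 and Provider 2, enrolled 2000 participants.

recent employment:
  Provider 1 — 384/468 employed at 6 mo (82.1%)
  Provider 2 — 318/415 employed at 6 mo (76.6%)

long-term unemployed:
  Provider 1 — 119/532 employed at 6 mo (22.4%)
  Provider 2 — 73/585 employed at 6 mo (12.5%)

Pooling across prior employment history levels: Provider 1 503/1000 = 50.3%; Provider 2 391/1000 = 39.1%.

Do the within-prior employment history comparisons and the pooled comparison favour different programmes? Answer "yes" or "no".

Within each prior employment history level (recent employment 82.1% vs 76.6%; long-term unemployed 22.4% vs 12.5%), Provider 1 has the higher rate every time. Pooled: 50.3% vs 39.1% — Provider 1 has the higher rate overall. They agree.

no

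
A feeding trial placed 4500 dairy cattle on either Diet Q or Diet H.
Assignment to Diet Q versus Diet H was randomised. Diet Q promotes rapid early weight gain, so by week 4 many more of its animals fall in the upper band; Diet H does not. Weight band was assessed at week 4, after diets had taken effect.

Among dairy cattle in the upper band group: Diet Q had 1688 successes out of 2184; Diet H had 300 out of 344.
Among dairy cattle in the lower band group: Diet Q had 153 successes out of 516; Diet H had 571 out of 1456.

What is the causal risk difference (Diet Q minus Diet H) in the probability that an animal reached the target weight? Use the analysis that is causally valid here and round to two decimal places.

Week-4 weight band here is a post-treatment variable shaped by the diet; conditioning on it would introduce bias rather than remove it. The overall comparison is the causal one.
The causal difference is the pooled difference: 0.682 − 0.484 = +0.198.

+0.20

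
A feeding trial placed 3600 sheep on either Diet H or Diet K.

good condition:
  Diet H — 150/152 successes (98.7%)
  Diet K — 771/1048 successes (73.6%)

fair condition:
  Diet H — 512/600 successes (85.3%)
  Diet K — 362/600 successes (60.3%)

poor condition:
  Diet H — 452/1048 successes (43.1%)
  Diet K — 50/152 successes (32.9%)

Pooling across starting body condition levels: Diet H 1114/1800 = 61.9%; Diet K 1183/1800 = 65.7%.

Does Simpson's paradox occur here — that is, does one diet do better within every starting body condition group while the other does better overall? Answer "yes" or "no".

Within each starting body condition level (good condition 98.7% vs 73.6%; fair condition 85.3% vs 60.3%; poor condition 43.1% vs 32.9%), Diet H has the higher rate every time. Pooled: 61.9% vs 65.7% — Diet K has the higher rate overall. The two comparisons disagree.

yes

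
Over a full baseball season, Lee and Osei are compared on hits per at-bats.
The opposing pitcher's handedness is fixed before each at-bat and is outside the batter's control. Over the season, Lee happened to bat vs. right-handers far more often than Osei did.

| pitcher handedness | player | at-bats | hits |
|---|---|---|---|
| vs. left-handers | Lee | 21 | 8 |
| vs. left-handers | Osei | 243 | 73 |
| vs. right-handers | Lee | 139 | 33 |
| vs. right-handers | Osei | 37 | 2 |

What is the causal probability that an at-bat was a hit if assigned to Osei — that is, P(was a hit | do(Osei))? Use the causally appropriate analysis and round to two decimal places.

0.20

Lee is higher inside every pitcher handedness stratum but Osei is higher in aggregate. Whether to stratify depends on how pitcher handedness relates to the player.
The imbalance in pitcher handedness arose from how at-bats were allocated, not from anything the player did; and pitcher handedness independently affects the outcome. The pooled gap is confounded — condition on pitcher handedness.
Standardising Osei to the population pitcher handedness mix: 0.600·73/243 + 0.400·2/37 = 0.202.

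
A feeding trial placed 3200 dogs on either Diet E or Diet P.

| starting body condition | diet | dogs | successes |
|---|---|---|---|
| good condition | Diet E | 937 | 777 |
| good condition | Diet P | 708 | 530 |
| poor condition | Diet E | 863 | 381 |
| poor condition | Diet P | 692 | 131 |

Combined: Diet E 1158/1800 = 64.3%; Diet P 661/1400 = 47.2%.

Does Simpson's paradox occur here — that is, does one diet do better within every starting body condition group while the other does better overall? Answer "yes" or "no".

no

Within each starting body condition level (good condition 82.9% vs 74.9%; poor condition 44.1% vs 18.9%), Diet E has the higher rate every time. Pooled: 64.3% vs 47.2% — Diet E has the higher rate overall. They agree.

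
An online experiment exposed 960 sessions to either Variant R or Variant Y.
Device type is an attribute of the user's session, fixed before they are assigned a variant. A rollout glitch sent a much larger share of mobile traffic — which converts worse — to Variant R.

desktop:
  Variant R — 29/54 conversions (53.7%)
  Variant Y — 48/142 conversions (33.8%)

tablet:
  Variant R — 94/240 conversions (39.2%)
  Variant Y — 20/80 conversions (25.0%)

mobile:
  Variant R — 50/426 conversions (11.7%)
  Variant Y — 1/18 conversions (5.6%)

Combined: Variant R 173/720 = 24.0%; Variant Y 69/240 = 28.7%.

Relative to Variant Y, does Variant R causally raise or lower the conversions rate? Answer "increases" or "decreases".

increases

Since device type is a pre-existing factor (not a product of the variant) and it affects the outcome on its own, it is a confounder. The stratified rates, not the pooled rate, identify the causal effect.
Within each level — desktop: 53.7% vs 33.8%; tablet: 39.2% vs 25.0%; mobile: 11.7% vs 5.6% — Variant R is higher every time.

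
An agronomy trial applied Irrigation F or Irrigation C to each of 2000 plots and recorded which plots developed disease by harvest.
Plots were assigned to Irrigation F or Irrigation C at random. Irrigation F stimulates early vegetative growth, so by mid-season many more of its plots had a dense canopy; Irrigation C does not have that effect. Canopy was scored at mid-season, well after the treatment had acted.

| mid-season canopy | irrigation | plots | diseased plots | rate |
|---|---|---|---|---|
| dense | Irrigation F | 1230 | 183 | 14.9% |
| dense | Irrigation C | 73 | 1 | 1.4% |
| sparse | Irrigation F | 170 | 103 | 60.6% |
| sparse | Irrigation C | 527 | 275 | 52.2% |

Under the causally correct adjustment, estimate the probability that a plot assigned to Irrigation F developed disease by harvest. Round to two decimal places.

0.20

Mid-season canopy here is a post-treatment variable shaped by the irrigation; conditioning on it would introduce bias rather than remove it. The overall comparison is the causal one.
So P(outcome | do(Irrigation F)) is just the pooled rate for Irrigation F: 286/1400 = 0.204.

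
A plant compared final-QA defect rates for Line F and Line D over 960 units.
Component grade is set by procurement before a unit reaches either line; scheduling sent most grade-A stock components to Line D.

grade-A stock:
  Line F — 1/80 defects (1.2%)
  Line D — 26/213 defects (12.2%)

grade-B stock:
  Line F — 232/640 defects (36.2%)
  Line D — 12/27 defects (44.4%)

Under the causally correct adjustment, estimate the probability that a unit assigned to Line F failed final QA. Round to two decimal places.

The imbalance in component grade arose from how units were allocated, not from anything the line did; and component grade independently affects the outcome. The pooled gap is confounded — condition on component grade.
Standardising Line F to the population component grade mix: 0.305·1/80 + 0.695·232/640 = 0.256.

0.26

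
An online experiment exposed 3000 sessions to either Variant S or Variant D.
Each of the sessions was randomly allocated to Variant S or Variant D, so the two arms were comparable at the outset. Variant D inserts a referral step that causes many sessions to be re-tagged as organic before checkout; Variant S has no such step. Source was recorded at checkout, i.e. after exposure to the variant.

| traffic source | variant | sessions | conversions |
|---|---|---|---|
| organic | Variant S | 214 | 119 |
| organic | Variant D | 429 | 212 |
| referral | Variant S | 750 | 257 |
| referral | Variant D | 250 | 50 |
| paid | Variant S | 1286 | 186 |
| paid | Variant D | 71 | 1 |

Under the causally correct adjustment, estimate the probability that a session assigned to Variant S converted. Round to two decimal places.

0.25

Variant S is higher inside every traffic source stratum but Variant D is higher in aggregate. Whether to stratify depends on how traffic source relates to the variant.
Traffic source is recorded after the variant and is itself shifted by it — it sits on the causal path from variant to outcome. Conditioning on a mediator would strip out part of the effect we want; the pooled comparison gives the total causal effect.
So P(outcome | do(Variant S)) is just the pooled rate for Variant S: 562/2250 = 0.250.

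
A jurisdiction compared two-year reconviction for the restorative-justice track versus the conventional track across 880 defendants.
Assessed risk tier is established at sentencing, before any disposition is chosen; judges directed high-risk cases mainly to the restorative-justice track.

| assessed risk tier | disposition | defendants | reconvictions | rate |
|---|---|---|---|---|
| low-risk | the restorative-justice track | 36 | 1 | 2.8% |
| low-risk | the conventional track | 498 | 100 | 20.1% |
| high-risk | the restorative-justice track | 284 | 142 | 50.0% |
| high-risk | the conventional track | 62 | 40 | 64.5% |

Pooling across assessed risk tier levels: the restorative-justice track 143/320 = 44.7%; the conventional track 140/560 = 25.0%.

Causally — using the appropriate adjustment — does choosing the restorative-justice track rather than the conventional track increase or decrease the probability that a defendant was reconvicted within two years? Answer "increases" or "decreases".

Assessed risk tier is set before the disposition has any effect — it is not caused by the disposition — and it independently drives the outcome. That makes it a confounder, so the causal comparison is within assessed risk tier levels.
Within each level — low-risk: 2.8% vs 20.1%; high-risk: 50.0% vs 64.5% — the restorative-justice track is lower every time.

decreases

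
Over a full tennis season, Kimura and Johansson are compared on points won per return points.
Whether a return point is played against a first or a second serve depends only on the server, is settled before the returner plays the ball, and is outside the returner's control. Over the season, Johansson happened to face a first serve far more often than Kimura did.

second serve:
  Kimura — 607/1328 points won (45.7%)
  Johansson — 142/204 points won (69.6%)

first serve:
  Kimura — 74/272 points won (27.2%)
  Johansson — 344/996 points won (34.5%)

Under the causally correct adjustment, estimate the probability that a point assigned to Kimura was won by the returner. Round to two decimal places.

0.37

The stratified and pooled comparisons disagree (Johansson wins within each serve type; Kimura wins overall), so the answer turns on the causal role of serve type.
The imbalance in serve type arose from how return points were allocated, not from anything the player did; and serve type independently affects the outcome. The pooled gap is confounded — condition on serve type.
Standardising Kimura to the population serve type mix: 0.547·607/1328 + 0.453·74/272 = 0.373.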